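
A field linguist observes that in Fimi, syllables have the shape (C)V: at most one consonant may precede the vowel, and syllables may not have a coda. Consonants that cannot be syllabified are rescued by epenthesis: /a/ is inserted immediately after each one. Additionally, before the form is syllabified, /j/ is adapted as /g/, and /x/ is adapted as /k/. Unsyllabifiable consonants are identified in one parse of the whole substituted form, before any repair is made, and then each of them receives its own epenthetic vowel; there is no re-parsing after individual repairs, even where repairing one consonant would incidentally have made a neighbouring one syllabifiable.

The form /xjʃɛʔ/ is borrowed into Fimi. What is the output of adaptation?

Substitution: /x/ → /k/, /j/ → /g/, giving /kgʃɛʔ/.
The consonants /k/, /g/, /ʔ/ cannot be parsed into a legal (C)V syllable (no codas are permitted; onsets are limited to one consonant).
Inserting the epenthetic vowel yields /k/ → /ka/, /g/ → /ga/, /ʔ/ → /ʔa/.

kagaʃɛʔa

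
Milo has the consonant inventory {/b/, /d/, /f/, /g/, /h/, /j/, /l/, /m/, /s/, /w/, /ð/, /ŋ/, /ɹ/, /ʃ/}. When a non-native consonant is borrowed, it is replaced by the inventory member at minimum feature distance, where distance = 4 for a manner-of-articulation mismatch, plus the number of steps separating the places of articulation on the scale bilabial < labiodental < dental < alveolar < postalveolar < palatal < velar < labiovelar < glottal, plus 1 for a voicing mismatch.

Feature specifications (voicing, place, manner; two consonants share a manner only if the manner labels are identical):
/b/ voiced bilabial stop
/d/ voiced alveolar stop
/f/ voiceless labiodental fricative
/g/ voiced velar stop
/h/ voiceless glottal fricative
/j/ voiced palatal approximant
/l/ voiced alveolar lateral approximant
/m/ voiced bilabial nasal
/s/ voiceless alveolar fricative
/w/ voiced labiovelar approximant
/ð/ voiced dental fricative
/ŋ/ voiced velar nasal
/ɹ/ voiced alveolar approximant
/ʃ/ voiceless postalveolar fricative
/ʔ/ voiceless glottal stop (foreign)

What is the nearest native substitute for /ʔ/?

/g/ is closest: same manner (stop), place distance 2 (glottal→velar), voicing differs (+1); total 3. Next closest is /h/ at distance 4.

g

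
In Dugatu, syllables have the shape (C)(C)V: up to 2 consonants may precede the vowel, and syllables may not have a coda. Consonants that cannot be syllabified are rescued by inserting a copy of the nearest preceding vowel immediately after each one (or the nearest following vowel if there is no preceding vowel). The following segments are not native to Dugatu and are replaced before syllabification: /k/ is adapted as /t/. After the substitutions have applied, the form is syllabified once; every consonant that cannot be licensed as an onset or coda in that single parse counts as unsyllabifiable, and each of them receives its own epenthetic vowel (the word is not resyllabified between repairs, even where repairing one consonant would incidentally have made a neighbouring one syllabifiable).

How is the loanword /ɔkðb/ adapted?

ɔtɔðɔbɔ

Substitution: /k/ → /t/, giving /ɔtðb/.
The consonants /t/, /ð/, /b/ cannot be parsed into a legal (C)(C)V syllable (no codas are permitted; onsets may contain at most 2 consonants).
Inserting the epenthetic vowel yields /t/ → /tɔ/, /ð/ → /ðɔ/, /b/ → /bɔ/.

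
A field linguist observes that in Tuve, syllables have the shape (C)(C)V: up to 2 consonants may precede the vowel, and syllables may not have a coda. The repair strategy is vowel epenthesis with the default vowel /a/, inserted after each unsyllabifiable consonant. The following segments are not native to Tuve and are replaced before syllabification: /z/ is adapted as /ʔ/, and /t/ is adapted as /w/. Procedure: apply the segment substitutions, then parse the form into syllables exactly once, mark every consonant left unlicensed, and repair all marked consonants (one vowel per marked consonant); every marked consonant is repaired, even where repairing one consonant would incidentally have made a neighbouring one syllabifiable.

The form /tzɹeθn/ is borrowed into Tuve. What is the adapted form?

waʔɹeθana

Substitution: /t/ → /w/, /z/ → /ʔ/, giving /wʔɹeθn/.
Under (C)(C)V, the unsyllabifiable consonants are /w/, /θ/, /n/ (no codas are permitted; onsets may contain at most 2 consonants).
Epenthesis after each stranded consonant: /w/ → /wa/, /θ/ → /θa/, /n/ → /na/.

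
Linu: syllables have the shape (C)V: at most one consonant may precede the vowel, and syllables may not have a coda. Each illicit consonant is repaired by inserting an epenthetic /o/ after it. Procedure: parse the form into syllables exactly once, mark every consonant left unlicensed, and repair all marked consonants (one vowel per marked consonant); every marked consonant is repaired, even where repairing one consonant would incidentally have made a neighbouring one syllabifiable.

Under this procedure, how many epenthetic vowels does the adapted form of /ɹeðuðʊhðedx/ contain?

3

The unsyllabifiable consonants are /h/, /d/, /x/; each receives one epenthetic vowel.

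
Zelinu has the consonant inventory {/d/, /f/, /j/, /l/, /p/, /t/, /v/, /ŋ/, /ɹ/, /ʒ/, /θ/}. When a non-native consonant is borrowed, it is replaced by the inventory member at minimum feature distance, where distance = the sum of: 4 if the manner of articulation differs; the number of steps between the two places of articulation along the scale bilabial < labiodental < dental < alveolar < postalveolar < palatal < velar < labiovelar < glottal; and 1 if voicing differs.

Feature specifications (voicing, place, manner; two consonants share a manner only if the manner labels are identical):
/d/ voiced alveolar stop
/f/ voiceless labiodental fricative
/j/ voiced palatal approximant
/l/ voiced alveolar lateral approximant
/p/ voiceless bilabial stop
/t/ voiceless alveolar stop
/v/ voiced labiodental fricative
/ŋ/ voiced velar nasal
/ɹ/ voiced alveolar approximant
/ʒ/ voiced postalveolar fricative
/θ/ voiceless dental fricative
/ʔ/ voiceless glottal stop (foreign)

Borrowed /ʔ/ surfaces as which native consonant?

/t/ is closest: same manner (stop), place distance 5 (glottal→alveolar), same voicing; total 5. Next closest is /d/ at distance 6.

t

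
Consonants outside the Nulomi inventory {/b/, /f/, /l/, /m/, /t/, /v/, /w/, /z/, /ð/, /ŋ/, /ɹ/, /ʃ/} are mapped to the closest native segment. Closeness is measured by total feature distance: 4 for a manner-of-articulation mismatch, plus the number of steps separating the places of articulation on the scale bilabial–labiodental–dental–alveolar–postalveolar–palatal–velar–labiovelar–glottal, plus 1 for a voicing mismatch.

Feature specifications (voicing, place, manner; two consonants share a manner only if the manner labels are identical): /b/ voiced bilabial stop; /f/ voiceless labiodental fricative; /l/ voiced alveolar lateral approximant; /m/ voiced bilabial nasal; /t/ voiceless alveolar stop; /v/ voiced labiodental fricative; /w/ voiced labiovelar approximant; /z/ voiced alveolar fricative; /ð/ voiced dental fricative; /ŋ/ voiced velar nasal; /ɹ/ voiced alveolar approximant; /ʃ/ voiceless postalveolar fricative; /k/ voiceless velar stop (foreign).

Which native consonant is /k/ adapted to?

/t/ is closest: same manner (stop), place distance 3 (velar→alveolar), same voicing; total 3. Next closest is /ŋ/ at distance 5.

t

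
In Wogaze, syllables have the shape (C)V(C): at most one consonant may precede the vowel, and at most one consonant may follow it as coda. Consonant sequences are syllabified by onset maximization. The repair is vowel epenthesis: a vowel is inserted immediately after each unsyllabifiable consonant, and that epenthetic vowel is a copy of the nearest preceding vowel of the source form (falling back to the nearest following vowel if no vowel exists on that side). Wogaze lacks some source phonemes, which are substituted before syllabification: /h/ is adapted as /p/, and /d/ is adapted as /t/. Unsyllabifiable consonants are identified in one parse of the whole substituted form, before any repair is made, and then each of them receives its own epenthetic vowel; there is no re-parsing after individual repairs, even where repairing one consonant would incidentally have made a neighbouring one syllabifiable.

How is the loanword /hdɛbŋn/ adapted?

pɛtɛbŋɛnɛ

Substitution: /h/ → /p/, /d/ → /t/, giving /ptɛbŋn/.
Syllabifying with onset maximization leaves /p/, /ŋ/, /n/ stranded (at most one coda consonant is licensed; onsets are limited to one consonant).
Epenthesis after each stranded consonant: /p/ → /pɛ/, /ŋ/ → /ŋɛ/, /n/ → /nɛ/.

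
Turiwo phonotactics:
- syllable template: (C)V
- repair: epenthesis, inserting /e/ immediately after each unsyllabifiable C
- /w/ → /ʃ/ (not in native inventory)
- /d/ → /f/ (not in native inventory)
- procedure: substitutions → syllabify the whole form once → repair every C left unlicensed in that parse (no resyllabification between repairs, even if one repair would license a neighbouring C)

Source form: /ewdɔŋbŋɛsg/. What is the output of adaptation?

eʃefɔŋebeŋɛsege

Substitution: /w/ → /ʃ/, /d/ → /f/, giving /eʃfɔŋbŋɛsg/.
The consonants /ʃ/, /ŋ/, /b/, /s/, /g/ cannot be parsed into a legal (C)V syllable (no codas are permitted; onsets are limited to one consonant).
Inserting the epenthetic vowel yields /ʃ/ → /ʃe/, /ŋ/ → /ŋe/, /b/ → /be/, /s/ → /se/, /g/ → /ge/.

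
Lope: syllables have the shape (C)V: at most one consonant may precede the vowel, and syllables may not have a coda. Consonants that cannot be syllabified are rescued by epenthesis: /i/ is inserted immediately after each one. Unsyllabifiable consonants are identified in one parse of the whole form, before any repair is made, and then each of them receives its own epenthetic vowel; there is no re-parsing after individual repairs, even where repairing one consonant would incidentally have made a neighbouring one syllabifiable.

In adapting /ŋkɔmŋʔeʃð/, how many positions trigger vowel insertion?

The unsyllabifiable consonants are /ŋ/, /m/, /ŋ/, /ʃ/, /ð/; each receives one epenthetic vowel.

5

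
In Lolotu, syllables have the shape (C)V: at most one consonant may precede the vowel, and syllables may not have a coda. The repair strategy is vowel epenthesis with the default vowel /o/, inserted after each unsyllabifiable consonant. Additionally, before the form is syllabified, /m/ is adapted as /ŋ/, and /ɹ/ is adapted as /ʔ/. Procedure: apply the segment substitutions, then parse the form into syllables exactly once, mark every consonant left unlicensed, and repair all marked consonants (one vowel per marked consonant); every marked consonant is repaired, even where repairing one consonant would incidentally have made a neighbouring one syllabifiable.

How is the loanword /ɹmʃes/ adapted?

Substitution: /ɹ/ → /ʔ/, /m/ → /ŋ/, giving /ʔŋʃes/.
The consonants /ʔ/, /ŋ/, /s/ cannot be parsed into a legal (C)V syllable (no codas are permitted; onsets are limited to one consonant).
Each unlicensed consonant becomes the onset of a new syllable: /ʔ/ → /ʔo/, /ŋ/ → /ŋo/, /s/ → /so/.

ʔoŋoʃeso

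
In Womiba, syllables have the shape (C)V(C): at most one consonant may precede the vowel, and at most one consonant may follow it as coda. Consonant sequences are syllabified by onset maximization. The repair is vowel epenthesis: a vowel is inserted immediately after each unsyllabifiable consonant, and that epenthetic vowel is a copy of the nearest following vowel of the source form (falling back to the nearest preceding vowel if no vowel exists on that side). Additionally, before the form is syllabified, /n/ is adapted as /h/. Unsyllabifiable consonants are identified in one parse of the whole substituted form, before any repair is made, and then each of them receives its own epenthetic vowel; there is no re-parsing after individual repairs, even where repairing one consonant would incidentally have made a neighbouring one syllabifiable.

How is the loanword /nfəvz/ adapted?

həfəvzə

Substitution: /n/ → /h/, giving /hfəvz/.
The consonants /h/, /z/ cannot be parsed into a legal (C)V(C) syllable (at most one coda consonant is licensed; onsets are limited to one consonant).
Inserting the epenthetic vowel yields /h/ → /hə/, /z/ → /zə/.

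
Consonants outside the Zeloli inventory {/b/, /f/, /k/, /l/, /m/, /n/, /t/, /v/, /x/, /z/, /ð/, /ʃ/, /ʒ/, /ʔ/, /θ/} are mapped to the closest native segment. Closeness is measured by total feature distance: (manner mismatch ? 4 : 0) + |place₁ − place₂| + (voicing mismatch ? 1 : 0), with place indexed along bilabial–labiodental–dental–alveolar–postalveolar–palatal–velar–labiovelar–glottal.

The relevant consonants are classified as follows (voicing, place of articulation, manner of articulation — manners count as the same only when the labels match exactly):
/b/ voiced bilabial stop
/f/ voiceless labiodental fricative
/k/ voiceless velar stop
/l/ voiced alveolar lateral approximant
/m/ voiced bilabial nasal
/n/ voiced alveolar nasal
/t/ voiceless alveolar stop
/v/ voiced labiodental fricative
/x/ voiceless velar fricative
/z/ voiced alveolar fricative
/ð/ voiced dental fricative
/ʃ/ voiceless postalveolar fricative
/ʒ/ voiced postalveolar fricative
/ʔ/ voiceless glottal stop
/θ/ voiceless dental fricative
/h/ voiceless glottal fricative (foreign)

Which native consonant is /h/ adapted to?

x

/x/ is closest: same manner (fricative), place distance 2 (glottal→velar), same voicing; total 2. Next closest is /ʃ/ at distance 4.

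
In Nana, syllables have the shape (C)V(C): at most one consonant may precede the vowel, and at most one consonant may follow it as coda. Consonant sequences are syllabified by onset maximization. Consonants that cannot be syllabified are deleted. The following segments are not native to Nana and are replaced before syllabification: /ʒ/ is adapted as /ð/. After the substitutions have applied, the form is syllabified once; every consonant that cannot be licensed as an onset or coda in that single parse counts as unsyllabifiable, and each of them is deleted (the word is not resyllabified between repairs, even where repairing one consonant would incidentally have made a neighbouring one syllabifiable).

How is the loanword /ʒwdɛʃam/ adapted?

dɛʃam

Substitution: /ʒ/ → /ð/, giving /ðwdɛʃam/.
Syllabifying with onset maximization leaves /ð/, /w/ stranded (at most one coda consonant is licensed; onsets are limited to one consonant).
Deleting the stranded consonants removes /ð/, /w/.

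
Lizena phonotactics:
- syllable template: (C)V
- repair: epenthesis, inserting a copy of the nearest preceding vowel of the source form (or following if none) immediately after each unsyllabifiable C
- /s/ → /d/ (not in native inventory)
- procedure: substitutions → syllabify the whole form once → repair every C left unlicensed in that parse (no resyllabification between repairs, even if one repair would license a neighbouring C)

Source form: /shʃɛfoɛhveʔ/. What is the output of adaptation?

Substitution: /s/ → /d/, giving /dhʃɛfoɛhveʔ/.
The consonants /d/, /h/, /h/, /ʔ/ cannot be parsed into a legal (C)V syllable (no codas are permitted; onsets are limited to one consonant).
Each unlicensed consonant becomes the onset of a new syllable: /d/ → /dɛ/, /h/ → /hɛ/, /h/ → /hɛ/, /ʔ/ → /ʔe/.

dɛhɛʃɛfoɛhɛveʔe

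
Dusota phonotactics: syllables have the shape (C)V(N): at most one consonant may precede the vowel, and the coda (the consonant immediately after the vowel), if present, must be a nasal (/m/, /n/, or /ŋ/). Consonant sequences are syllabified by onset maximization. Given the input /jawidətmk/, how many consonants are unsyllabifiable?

Syllabifying with onset maximization leaves /t/, /m/, /k/ stranded (only a nasal (/m/, /n/, or /ŋ/) is licensed in coda position; onsets are limited to one consonant).

3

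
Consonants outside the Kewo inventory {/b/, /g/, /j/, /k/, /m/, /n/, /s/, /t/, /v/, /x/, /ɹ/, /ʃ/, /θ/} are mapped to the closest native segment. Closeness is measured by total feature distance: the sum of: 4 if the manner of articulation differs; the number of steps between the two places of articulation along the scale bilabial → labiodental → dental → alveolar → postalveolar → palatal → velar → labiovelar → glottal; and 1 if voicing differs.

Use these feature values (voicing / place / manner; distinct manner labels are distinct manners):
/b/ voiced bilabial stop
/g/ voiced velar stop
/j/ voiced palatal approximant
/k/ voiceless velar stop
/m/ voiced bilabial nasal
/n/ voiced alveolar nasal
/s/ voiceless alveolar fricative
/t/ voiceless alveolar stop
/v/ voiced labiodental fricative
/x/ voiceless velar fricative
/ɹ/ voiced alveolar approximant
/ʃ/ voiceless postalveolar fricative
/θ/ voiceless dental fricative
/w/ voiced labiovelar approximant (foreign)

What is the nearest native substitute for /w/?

/j/ is closest: same manner (approximant), place distance 2 (labiovelar→palatal), same voicing; total 2. Next closest is /ɹ/ at distance 4.

j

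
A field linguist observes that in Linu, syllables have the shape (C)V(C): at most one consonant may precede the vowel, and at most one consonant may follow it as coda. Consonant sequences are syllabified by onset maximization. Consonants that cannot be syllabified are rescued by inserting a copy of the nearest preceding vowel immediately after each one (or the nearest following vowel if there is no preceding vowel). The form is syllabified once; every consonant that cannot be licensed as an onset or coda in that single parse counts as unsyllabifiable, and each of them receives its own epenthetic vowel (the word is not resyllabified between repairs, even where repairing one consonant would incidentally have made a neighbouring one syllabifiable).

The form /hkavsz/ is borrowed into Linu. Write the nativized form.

Under (C)V(C), the unsyllabifiable consonants are /h/, /s/, /z/ (at most one coda consonant is licensed; onsets are limited to one consonant).
Inserting the epenthetic vowel yields /h/ → /ha/, /s/ → /sa/, /z/ → /za/.

hakavsaza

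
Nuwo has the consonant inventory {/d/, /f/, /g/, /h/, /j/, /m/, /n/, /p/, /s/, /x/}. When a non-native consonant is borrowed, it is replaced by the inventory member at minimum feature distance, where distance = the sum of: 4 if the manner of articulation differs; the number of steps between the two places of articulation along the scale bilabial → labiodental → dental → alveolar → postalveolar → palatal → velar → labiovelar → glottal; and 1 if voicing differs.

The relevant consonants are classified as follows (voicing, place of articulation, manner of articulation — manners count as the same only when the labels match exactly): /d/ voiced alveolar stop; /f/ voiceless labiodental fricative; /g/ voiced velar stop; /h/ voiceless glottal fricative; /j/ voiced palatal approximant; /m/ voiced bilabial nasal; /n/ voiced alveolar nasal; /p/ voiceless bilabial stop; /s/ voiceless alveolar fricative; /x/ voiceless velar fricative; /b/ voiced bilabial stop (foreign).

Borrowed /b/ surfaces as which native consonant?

/p/ is closest: same manner (stop), place distance 0 (bilabial→bilabial), voicing differs (+1); total 1. Next closest is /d/ at distance 3.

p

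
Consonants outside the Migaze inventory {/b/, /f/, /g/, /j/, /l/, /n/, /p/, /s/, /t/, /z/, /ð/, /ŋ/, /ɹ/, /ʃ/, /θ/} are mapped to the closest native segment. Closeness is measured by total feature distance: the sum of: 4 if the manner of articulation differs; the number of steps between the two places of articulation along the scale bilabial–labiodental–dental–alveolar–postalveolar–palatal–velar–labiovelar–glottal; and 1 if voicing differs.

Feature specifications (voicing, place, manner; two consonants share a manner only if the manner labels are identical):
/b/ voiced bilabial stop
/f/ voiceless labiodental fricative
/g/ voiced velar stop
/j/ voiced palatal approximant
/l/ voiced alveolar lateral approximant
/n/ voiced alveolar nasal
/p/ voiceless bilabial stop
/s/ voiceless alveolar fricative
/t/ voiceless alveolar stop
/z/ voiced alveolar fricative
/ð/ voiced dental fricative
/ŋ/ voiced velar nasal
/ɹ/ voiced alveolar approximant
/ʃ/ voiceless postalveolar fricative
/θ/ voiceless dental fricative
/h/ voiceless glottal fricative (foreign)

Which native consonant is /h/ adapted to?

ʃ

/ʃ/ is closest: same manner (fricative), place distance 4 (glottal→postalveolar), same voicing; total 4. Next closest is /s/ at distance 5.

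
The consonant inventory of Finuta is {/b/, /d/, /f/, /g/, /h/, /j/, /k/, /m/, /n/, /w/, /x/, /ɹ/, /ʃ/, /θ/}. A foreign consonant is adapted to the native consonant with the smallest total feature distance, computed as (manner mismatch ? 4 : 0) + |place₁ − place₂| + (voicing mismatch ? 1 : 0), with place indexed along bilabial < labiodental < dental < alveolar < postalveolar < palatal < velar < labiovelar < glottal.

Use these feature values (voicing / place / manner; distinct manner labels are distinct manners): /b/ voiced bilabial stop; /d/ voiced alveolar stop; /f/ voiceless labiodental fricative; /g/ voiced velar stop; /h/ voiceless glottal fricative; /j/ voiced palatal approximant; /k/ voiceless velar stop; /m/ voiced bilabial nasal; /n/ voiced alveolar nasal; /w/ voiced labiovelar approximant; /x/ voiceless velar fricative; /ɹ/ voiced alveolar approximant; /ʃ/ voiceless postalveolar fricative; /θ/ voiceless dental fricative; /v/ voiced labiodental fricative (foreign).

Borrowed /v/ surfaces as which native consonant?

/f/ is closest: same manner (fricative), place distance 0 (labiodental→labiodental), voicing differs (+1); total 1. Next closest is /θ/ at distance 2.

f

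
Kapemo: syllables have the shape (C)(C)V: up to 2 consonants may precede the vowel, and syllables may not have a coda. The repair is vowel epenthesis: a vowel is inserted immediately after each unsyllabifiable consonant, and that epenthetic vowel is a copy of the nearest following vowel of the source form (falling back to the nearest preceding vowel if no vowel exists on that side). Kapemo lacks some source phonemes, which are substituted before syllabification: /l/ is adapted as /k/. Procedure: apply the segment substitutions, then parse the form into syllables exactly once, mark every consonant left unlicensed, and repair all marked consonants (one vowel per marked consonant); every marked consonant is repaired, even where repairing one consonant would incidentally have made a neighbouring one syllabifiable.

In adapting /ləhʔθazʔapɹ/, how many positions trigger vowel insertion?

After substitution the input is /kəhʔθazʔapɹ/.
The unsyllabifiable consonants are /h/, /p/, /ɹ/; each receives one epenthetic vowel.

3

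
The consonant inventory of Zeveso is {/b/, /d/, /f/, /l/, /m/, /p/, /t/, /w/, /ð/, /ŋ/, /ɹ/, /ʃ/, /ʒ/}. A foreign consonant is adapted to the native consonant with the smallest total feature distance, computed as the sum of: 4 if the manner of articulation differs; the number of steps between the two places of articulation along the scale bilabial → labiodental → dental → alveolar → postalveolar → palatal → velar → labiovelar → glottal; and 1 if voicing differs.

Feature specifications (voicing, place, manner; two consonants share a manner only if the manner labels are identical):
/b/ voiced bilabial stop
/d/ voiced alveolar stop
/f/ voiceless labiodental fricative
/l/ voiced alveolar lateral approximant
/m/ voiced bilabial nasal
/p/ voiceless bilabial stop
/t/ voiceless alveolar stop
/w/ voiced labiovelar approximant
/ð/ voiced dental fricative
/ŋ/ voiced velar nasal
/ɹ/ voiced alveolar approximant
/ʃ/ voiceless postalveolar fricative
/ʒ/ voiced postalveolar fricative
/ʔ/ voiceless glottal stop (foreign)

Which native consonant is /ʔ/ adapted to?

/t/ is closest: same manner (stop), place distance 5 (glottal→alveolar), same voicing; total 5. Next closest is /d/ at distance 6.

t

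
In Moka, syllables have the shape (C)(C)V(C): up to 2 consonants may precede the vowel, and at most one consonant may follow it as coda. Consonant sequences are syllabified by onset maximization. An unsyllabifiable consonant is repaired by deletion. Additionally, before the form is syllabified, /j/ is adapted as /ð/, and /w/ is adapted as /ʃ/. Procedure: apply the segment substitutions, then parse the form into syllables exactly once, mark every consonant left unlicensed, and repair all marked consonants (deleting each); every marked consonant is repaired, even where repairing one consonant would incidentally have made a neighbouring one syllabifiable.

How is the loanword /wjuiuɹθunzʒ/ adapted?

Substitution: /w/ → /ʃ/, /j/ → /ð/, giving /ʃðuiuɹθunzʒ/.
Syllabifying with onset maximization leaves /z/, /ʒ/ stranded (at most one coda consonant is licensed; onsets may contain at most 2 consonants).
Deleting the stranded consonants removes /z/, /ʒ/.

ʃðuiuɹθun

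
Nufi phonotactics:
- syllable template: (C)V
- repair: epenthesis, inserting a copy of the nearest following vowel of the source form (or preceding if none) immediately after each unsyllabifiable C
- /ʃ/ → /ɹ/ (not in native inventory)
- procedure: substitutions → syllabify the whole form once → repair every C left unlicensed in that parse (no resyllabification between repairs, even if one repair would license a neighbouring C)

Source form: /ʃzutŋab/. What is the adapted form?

Substitution: /ʃ/ → /ɹ/, giving /ɹzutŋab/.
Syllabifying with onset maximization leaves /ɹ/, /t/, /b/ stranded (no codas are permitted; onsets are limited to one consonant).
Inserting the epenthetic vowel yields /ɹ/ → /ɹu/, /t/ → /ta/, /b/ → /ba/.

ɹuzutaŋaba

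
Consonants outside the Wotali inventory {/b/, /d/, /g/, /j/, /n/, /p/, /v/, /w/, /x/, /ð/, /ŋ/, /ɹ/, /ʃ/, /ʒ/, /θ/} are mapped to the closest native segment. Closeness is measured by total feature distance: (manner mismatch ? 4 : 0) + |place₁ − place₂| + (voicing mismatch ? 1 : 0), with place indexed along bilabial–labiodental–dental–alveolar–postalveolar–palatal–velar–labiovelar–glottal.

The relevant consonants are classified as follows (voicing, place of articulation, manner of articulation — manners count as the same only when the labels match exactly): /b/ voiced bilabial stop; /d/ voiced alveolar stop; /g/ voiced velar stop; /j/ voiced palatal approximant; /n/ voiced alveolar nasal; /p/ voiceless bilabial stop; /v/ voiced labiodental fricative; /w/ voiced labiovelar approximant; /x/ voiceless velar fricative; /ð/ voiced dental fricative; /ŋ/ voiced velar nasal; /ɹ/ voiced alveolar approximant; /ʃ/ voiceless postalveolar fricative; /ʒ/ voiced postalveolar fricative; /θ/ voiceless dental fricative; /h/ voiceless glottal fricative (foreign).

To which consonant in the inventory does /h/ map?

/x/ is closest: same manner (fricative), place distance 2 (glottal→velar), same voicing; total 2. Next closest is /ʃ/ at distance 4.

x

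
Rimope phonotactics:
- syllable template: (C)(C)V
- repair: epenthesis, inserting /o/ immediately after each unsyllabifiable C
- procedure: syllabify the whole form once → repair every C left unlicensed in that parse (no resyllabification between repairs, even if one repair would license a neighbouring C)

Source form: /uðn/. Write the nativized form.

The consonants /ð/, /n/ cannot be parsed into a legal (C)(C)V syllable (no codas are permitted; onsets may contain at most 2 consonants).
Each unlicensed consonant becomes the onset of a new syllable: /ð/ → /ðo/, /n/ → /no/.

uðono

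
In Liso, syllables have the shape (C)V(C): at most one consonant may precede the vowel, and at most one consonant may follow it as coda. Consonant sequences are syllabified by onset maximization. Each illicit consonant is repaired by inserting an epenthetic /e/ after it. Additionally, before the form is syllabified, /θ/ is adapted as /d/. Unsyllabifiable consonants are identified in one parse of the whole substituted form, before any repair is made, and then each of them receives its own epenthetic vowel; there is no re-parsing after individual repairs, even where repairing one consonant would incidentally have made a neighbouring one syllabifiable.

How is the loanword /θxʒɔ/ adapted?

Substitution: /θ/ → /d/, giving /dxʒɔ/.
The consonants /d/, /x/ cannot be parsed into a legal (C)V(C) syllable (at most one coda consonant is licensed; onsets are limited to one consonant).
Inserting the epenthetic vowel yields /d/ → /de/, /x/ → /xe/.

dexeʒɔ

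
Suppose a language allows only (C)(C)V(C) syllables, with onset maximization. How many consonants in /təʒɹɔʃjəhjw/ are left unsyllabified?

The consonants /j/, /w/ cannot be parsed into a legal (C)(C)V(C) syllable (at most one coda consonant is licensed; onsets may contain at most 2 consonants).

2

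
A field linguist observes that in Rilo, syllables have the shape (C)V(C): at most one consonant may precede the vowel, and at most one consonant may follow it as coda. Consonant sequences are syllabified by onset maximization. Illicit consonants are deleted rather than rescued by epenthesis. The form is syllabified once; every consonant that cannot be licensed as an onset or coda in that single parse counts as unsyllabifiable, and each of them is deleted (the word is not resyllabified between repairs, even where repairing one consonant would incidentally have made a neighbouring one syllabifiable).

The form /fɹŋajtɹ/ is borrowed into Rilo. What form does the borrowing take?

ŋaj

The consonants /f/, /ɹ/, /t/, /ɹ/ cannot be parsed into a legal (C)V(C) syllable (at most one coda consonant is licensed; onsets are limited to one consonant).
Deletion applies to /f/, /ɹ/, /t/, /ɹ/.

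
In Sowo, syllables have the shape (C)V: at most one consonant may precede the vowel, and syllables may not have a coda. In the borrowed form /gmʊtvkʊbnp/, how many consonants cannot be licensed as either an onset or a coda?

6

Syllabifying with onset maximization leaves /g/, /t/, /v/, /b/, /n/, /p/ stranded (no codas are permitted; onsets are limited to one consonant).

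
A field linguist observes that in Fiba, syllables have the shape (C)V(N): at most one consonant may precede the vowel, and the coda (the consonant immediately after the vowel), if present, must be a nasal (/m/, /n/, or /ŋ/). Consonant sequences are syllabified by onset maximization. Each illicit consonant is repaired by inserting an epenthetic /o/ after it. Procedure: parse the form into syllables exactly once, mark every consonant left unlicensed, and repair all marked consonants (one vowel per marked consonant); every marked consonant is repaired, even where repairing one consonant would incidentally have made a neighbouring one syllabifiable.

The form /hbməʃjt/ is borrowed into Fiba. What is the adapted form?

Syllabifying with onset maximization leaves /h/, /b/, /ʃ/, /j/, /t/ stranded (only a nasal (/m/, /n/, or /ŋ/) is licensed in coda position; onsets are limited to one consonant).
Each unlicensed consonant becomes the onset of a new syllable: /h/ → /ho/, /b/ → /bo/, /ʃ/ → /ʃo/, /j/ → /jo/, /t/ → /to/.

hoboməʃojoto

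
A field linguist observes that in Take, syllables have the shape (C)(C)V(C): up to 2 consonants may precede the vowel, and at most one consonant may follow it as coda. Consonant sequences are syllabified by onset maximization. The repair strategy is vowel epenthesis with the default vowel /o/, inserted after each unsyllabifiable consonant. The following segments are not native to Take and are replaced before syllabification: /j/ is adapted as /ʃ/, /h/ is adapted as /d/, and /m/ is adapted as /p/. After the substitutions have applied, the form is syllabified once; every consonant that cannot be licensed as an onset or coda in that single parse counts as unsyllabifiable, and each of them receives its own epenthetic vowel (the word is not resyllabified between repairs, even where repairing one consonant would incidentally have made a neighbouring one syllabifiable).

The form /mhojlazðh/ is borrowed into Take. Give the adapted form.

Substitution: /m/ → /p/, /h/ → /d/, /j/ → /ʃ/, giving /pdoʃlazðd/.
Syllabifying with onset maximization leaves /ð/, /d/ stranded (at most one coda consonant is licensed; onsets may contain at most 2 consonants).
Epenthesis after each stranded consonant: /ð/ → /ðo/, /d/ → /do/.

pdoʃlazðodo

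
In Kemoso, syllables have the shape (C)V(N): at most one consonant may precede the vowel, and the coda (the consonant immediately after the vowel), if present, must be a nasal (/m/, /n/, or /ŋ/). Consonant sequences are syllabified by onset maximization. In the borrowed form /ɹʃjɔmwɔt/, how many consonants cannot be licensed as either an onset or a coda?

3

Syllabifying with onset maximization leaves /ɹ/, /ʃ/, /t/ stranded (only a nasal (/m/, /n/, or /ŋ/) is licensed in coda position; onsets are limited to one consonant).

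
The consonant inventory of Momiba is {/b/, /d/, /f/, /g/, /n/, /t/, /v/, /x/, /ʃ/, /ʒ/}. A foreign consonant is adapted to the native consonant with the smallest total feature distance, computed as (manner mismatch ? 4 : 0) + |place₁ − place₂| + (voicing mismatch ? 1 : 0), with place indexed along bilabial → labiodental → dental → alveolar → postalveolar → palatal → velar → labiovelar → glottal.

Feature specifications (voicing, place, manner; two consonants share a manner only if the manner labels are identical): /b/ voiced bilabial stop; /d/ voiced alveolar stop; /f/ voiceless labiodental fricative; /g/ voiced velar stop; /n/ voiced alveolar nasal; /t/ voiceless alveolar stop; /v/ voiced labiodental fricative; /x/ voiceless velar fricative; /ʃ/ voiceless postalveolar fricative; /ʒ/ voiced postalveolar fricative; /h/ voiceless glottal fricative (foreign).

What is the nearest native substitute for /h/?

x

/x/ is closest: same manner (fricative), place distance 2 (glottal→velar), same voicing; total 2. Next closest is /ʃ/ at distance 4.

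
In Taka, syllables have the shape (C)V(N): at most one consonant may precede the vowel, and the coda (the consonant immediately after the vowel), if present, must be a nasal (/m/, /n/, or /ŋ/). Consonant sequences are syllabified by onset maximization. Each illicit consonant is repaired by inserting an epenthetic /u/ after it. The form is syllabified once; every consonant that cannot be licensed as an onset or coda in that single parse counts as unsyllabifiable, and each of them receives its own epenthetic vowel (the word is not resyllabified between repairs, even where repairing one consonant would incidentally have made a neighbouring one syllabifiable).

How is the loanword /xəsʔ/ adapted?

xəsuʔu

Syllabifying with onset maximization leaves /s/, /ʔ/ stranded (only a nasal (/m/, /n/, or /ŋ/) is licensed in coda position; onsets are limited to one consonant).
Inserting the epenthetic vowel yields /s/ → /su/, /ʔ/ → /ʔu/.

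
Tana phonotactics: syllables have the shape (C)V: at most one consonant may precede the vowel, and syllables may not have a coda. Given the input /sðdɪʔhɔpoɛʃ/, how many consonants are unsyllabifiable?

Under (C)V, the unsyllabifiable consonants are /s/, /ð/, /ʔ/, /ʃ/ (no codas are permitted; onsets are limited to one consonant).

4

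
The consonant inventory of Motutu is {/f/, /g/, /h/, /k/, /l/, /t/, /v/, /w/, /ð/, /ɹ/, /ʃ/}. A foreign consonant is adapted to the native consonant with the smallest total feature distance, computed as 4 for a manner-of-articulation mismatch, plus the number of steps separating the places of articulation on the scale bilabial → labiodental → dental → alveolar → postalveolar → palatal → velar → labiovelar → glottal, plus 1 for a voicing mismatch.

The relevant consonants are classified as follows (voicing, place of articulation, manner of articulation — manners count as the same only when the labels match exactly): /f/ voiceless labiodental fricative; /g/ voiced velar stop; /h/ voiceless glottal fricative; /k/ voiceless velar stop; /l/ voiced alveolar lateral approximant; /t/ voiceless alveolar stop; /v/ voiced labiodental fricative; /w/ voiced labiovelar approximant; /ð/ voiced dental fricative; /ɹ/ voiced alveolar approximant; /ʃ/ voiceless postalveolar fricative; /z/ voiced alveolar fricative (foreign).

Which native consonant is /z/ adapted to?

/ð/ is closest: same manner (fricative), place distance 1 (alveolar→dental), same voicing; total 1. Next closest is /v/ at distance 2.

ð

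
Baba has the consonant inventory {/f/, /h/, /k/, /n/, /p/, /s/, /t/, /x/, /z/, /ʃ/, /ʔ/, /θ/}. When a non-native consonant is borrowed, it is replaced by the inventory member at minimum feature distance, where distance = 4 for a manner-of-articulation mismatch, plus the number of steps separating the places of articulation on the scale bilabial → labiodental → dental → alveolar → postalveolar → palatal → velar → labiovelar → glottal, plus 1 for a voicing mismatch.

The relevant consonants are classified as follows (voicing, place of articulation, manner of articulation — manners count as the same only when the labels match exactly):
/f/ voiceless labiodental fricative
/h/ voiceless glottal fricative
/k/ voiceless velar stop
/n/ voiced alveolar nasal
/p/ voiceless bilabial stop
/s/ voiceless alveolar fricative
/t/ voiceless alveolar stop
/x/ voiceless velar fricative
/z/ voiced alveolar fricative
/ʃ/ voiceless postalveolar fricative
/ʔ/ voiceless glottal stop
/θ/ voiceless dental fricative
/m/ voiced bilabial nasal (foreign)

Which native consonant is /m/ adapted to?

n

/n/ is closest: same manner (nasal), place distance 3 (bilabial→alveolar), same voicing; total 3. Next closest is /p/ at distance 5.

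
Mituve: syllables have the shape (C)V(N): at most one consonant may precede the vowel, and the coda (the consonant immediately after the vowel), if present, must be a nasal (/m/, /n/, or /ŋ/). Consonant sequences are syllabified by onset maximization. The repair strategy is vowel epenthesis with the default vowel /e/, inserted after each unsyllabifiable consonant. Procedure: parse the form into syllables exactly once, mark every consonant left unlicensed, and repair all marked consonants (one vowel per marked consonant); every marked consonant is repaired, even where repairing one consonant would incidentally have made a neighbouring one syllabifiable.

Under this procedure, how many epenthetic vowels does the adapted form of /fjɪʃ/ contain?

The unsyllabifiable consonants are /f/, /ʃ/; each receives one epenthetic vowel.

2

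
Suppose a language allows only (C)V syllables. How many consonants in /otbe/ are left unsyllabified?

Under (C)V, the unsyllabifiable consonants are /t/ (no codas are permitted; onsets are limited to one consonant).

1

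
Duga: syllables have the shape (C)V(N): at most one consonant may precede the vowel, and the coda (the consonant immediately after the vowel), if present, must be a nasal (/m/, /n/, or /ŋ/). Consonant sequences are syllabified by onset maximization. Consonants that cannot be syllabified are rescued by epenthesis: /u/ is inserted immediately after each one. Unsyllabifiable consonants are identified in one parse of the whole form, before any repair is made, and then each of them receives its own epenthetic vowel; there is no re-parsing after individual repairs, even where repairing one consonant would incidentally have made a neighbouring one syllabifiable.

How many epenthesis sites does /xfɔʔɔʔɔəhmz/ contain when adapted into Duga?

The unsyllabifiable consonants are /x/, /h/, /m/, /z/; each receives one epenthetic vowel.

4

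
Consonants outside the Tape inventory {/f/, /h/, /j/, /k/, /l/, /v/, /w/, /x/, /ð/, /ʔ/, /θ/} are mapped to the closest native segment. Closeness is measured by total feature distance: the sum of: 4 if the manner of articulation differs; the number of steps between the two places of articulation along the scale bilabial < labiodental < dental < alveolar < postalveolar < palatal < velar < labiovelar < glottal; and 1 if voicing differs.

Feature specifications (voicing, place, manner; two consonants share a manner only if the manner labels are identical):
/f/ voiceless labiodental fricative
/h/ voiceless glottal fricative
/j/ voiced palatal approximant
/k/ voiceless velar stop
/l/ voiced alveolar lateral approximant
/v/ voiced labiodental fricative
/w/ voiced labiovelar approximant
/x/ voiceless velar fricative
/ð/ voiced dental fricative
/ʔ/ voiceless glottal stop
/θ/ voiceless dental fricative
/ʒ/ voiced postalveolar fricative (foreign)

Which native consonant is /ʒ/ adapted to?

/ð/ is closest: same manner (fricative), place distance 2 (postalveolar→dental), same voicing; total 2. Next closest is /v/ at distance 3.

ð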